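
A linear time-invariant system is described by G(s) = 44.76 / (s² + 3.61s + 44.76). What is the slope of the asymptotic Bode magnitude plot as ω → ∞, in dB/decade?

-40 dB/decade

With 0 zeros and 2 poles, the high-frequency asymptotic slope is 20 × (0 − 2) = -40 dB/decade.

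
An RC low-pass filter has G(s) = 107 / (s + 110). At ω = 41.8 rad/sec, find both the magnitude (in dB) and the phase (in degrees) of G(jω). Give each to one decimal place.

|G| = -0.8 dB, ∠G = -20.8°

|j41.8 + 110| = √(41.8² + 110²) = 117.7
|G(j41.8)| = 107 / 117.7 = 0.90929
20 log₁₀(0.90929) = -0.83 dB
∠(j41.8 + 110) = arctan(41.8/110) = 20.81°
∠G(j41.8) = −20.81° = -20.81°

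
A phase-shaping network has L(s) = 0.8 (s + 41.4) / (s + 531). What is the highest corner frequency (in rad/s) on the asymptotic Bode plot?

531 rad/s

Break frequencies occur at each pole and zero magnitude: 41.4 rad/s, 531 rad/s.
The highest is 531 rad/s.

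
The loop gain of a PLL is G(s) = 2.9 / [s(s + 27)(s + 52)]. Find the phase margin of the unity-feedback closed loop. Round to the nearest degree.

Gain crossover: |G(jω)| = 1 at ω ≈ 0.00207 rad/s.
∠G(j0.00207) = −90° − arctan(0.00207/27) − arctan(0.00207/52) ≈ -90.01°
PM = 180° + (-90.01°) = 89.99°

90 deg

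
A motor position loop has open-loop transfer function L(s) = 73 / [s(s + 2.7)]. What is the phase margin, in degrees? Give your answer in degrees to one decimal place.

Gain crossover: |L(jω)| = 1 at ω ≈ 8.33 rad/s.
∠L(j8.33) = −90° − arctan(8.33/2.7) ≈ -162.05°
PM = 180° + (-162.05°) = 17.95°

18.0°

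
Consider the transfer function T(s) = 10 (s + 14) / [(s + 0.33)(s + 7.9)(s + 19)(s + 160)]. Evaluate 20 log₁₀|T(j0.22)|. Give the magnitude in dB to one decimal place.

-36.7 dB

|j0.22 + 14| = √(0.22² + 14²) = 14
|j0.22 + 0.33| = √(0.22² + 0.33²) = 0.3966
|j0.22 + 7.9| = √(0.22² + 7.9²) = 7.903
|j0.22 + 19| = √(0.22² + 19²) = 19
|j0.22 + 160| = √(0.22² + 160²) = 160
|T(j0.22)| = 10 × 14 / (0.3966 × 7.903 × 19 × 160) = 0.014693
20 log₁₀(0.014693) = -36.66 dB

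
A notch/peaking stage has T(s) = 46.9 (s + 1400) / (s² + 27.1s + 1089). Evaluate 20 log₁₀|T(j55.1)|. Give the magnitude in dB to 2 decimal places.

28.56 dB

|j55.1 + 1400| = √(55.1² + 1400²) = 1401
|(j55.1)² + 27.1(j55.1) + 1089| = |-1947 + j1493.2| = 2454
|T(j55.1)| = 46.9 × 1401 / 2454 = 26.781
20 log₁₀(26.781) = 28.556 dB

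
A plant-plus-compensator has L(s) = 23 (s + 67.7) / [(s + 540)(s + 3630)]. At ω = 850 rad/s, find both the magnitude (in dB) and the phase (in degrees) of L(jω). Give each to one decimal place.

|j850 + 67.7| = √(850² + 67.7²) = 852.7
|j850 + 540| = √(850² + 540²) = 1007
|j850 + 3630| = √(850² + 3630²) = 3728
|L(j850)| = 23 × 852.7 / (1007 × 3728) = 0.0052237
20 log₁₀(0.0052237) = -45.64 dB
∠(j850 + 67.7) = arctan(850/67.7) = 85.45°
∠(j850 + 540) = arctan(850/540) = 57.57°
∠(j850 + 3630) = arctan(850/3630) = 13.18°
∠L(j850) = 85.45° − (57.57° + 13.18°) = 14.69°

|L| = -45.6 dB, ∠L = 14.7°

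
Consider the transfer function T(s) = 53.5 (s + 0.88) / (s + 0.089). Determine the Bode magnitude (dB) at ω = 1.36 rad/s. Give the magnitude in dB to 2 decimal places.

|j1.36 + 0.88| = √(1.36² + 0.88²) = 1.62
|j1.36 + 0.089| = √(1.36² + 0.089²) = 1.363
|T(j1.36)| = 53.5 × 1.62 / 1.363 = 63.587
20 log₁₀(63.587) = 36.067 dB

36.07 dB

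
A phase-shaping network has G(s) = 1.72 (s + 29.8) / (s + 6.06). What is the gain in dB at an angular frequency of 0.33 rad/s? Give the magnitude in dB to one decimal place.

|j0.33 + 29.8| = √(0.33² + 29.8²) = 29.8
|j0.33 + 6.06| = √(0.33² + 6.06²) = 6.069
|G(j0.33)| = 1.72 × 29.8 / 6.069 = 8.4461
20 log₁₀(8.4461) = 18.53 dB

18.5 dB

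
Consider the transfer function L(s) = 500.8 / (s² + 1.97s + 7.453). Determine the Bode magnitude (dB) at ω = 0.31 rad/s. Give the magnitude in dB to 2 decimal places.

36.63 dB

|(j0.31)² + 1.97(j0.31) + 7.453| = |7.3569 + j0.6107| = 7.382
|L(j0.31)| = 500.8 / 7.382 = 67.839
20 log₁₀(67.839) = 36.630 dB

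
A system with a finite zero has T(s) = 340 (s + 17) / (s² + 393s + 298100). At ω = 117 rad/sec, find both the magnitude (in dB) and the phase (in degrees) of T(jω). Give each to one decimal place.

|j117 + 17| = √(117² + 17²) = 118.2
|(j117)² + 393(j117) + 298100| = |2.8441e+05 + j45981| = 2.881e+05
|T(j117)| = 340 × 118.2 / 2.881e+05 = 0.13953
20 log₁₀(0.13953) = -17.11 dB
∠(j117 + 17) = arctan(117/17) = 81.73°
∠[(j117)² + 393(j117) + 298100] = ∠[2.8441e+05 + j45981] = 9.18°
∠T(j117) = 81.73° − 9.18° = 72.55°

|T| = -17.1 dB, ∠T = 72.5°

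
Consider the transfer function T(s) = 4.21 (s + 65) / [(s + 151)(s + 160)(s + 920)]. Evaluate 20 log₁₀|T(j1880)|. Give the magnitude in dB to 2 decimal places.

-119.47 dB

|j1880 + 65| = √(1880² + 65²) = 1881
|j1880 + 151| = √(1880² + 151²) = 1886
|j1880 + 160| = √(1880² + 160²) = 1887
|j1880 + 920| = √(1880² + 920²) = 2093
|T(j1880)| = 4.21 × 1881 / (1886 × 1887 × 2093) = 1.0633e-06
20 log₁₀(1.0633e-06) = -119.467 dB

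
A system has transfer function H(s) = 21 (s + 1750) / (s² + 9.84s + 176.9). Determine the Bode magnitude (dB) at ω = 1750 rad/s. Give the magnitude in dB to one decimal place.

-35.4 dB

|j1750 + 1750| = √(1750² + 1750²) = 2475
|(j1750)² + 9.84(j1750) + 176.9| = |-3.0623e+06 + j17220| = 3.062e+06
|H(j1750)| = 21 × 2475 / 3.062e+06 = 0.016971
20 log₁₀(0.016971) = -35.41 dB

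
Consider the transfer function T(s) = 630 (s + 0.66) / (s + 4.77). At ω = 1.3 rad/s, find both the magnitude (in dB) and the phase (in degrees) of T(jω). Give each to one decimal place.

|T| = 45.4 dB, ∠T = 47.8°

|j1.3 + 0.66| = √(1.3² + 0.66²) = 1.458
|j1.3 + 4.77| = √(1.3² + 4.77²) = 4.944
|T(j1.3)| = 630 × 1.458 / 4.944 = 185.78
20 log₁₀(185.78) = 45.38 dB
∠(j1.3 + 0.66) = arctan(1.3/0.66) = 63.08°
∠(j1.3 + 4.77) = arctan(1.3/4.77) = 15.24°
∠T(j1.3) = 63.08° − 15.24° = 47.84°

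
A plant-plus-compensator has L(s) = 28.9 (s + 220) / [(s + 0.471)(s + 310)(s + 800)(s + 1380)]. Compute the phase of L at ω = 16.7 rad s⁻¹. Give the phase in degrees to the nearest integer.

∠(j16.7 + 220) = arctan(16.7/220) = 4.34°
∠(j16.7 + 0.471) = arctan(16.7/0.471) = 88.38°
∠(j16.7 + 310) = arctan(16.7/310) = 3.08°
∠(j16.7 + 800) = arctan(16.7/800) = 1.20°
∠(j16.7 + 1380) = arctan(16.7/1380) = 0.69°
∠L(j16.7) = 4.34° − (88.38° + 3.08° + 1.20° + 0.69°) = -89.02°

-89°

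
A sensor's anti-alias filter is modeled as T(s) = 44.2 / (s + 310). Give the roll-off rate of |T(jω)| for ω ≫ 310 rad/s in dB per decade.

-20 dB/decade

With 0 zeros and 1 pole, the high-frequency asymptotic slope is 20 × (0 − 1) = -20 dB/decade.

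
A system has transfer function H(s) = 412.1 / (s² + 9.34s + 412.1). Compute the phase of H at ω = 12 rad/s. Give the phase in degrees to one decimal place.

∠[(j12)² + 9.34(j12) + 412.1] = ∠[268.1 + j112.08] = 22.69°
∠H(j12) = −22.69° = -22.69°

-22.7°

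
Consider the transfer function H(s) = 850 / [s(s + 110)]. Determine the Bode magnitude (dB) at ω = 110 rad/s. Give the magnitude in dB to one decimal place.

|j110 + 110| = √(110² + 110²) = 155.6
|j110| = 110
|H(j110)| = 850 / (155.6 × 110) = 0.049673
20 log₁₀(0.049673) = -26.08 dB

-26.1 dB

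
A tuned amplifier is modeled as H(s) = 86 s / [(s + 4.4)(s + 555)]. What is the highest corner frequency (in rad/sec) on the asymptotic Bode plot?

555 rad/sec

Break frequencies occur at each pole and zero magnitude: 4.4 rad/sec, 555 rad/sec.
The highest is 555 rad/sec.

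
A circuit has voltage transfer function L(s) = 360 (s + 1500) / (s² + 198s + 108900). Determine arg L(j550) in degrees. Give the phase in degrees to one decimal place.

∠(j550 + 1500) = arctan(550/1500) = 20.14°
∠[(j550)² + 198(j550) + 108900] = ∠[-1.936e+05 + j1.089e+05] = 150.64°
∠L(j550) = 20.14° − 150.64° = -130.51°

-130.5 deg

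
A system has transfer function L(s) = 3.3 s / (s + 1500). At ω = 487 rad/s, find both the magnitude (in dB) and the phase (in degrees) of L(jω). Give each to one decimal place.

|j487| = 487
|j487 + 1500| = √(487² + 1500²) = 1577
|L(j487)| = 3.3 × 487 / 1577 = 1.019
20 log₁₀(1.019) = 0.16 dB
∠(j487) = 90.00°
∠(j487 + 1500) = arctan(487/1500) = 17.99°
∠L(j487) = 90.00° − 17.99° = 72.01°

|L| = 0.2 dB, ∠L = 72.0°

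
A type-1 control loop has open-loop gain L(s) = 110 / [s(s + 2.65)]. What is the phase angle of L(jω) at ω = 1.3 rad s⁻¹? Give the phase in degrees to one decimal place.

-116.1°

∠(j1.3 + 2.65) = arctan(1.3/2.65) = 26.13°
∠(j1.3) = 90.00°
∠L(j1.3) = − (26.13° + 90.00°) = -116.13°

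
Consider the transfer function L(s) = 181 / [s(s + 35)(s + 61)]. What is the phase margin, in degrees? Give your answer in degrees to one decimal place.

89.8°

Gain crossover: |L(jω)| = 1 at ω ≈ 0.0848 rad/sec.
∠L(j0.0848) = −90° − arctan(0.0848/35) − arctan(0.0848/61) ≈ -90.22°
PM = 180° + (-90.22°) = 89.78°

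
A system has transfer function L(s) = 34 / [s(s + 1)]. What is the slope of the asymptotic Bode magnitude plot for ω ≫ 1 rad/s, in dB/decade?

With 0 zeros and 2 poles, the high-frequency asymptotic slope is 20 × (0 − 2) = -40 dB/decade.

-40 dB/decade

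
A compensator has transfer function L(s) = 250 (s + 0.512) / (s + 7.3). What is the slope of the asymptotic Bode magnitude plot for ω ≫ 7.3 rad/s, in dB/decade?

With 1 zero and 1 pole, the high-frequency asymptotic slope is 20 × (1 − 1) = 0 dB/decade.

0 dB/decade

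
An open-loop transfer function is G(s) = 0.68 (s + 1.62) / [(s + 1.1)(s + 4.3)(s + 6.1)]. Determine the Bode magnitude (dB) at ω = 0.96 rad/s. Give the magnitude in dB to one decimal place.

|j0.96 + 1.62| = √(0.96² + 1.62²) = 1.883
|j0.96 + 1.1| = √(0.96² + 1.1²) = 1.46
|j0.96 + 4.3| = √(0.96² + 4.3²) = 4.406
|j0.96 + 6.1| = √(0.96² + 6.1²) = 6.175
|G(j0.96)| = 0.68 × 1.883 / (1.46 × 4.406 × 6.175) = 0.032237
20 log₁₀(0.032237) = -29.83 dB

-29.8 dB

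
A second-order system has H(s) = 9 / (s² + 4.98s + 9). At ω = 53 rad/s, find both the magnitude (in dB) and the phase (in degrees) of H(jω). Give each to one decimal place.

|H| = -49.9 dB, ∠H = -174.6°

|(j53)² + 4.98(j53) + 9| = |-2800 + j263.94| = 2812
|H(j53)| = 9 / 2812 = 0.0032001
20 log₁₀(0.0032001) = -49.90 dB
∠[(j53)² + 4.98(j53) + 9] = ∠[-2800 + j263.94] = 174.61°
∠H(j53) = −174.61° = -174.61°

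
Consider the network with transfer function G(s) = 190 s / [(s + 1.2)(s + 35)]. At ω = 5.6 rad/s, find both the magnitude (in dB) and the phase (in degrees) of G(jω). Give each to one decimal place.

|G| = 14.4 dB, ∠G = 3.0 deg

|j5.6| = 5.6
|j5.6 + 1.2| = √(5.6² + 1.2²) = 5.727
|j5.6 + 35| = √(5.6² + 35²) = 35.45
|G(j5.6)| = 190 × 5.6 / (5.727 × 35.45) = 5.2414
20 log₁₀(5.2414) = 14.39 dB
∠(j5.6) = 90.00°
∠(j5.6 + 1.2) = arctan(5.6/1.2) = 77.91°
∠(j5.6 + 35) = arctan(5.6/35) = 9.09°
∠G(j5.6) = 90.00° − (77.91° + 9.09°) = 3.00°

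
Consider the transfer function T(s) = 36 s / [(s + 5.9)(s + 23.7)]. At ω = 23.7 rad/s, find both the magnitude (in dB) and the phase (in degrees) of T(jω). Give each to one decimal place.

|j23.7| = 23.7
|j23.7 + 5.9| = √(23.7² + 5.9²) = 24.42
|j23.7 + 23.7| = √(23.7² + 23.7²) = 33.52
|T(j23.7)| = 36 × 23.7 / (24.42 × 33.52) = 1.0423
20 log₁₀(1.0423) = 0.36 dB
∠(j23.7) = 90.00°
∠(j23.7 + 5.9) = arctan(23.7/5.9) = 76.02°
∠(j23.7 + 23.7) = arctan(23.7/23.7) = 45.00°
∠T(j23.7) = 90.00° − (76.02° + 45.00°) = -31.02°

|T| = 0.4 dB, ∠T = -31.0 deg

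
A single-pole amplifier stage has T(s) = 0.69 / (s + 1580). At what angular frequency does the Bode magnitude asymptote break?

The single real pole at s = −1580 gives a corner at ω = 1580 rad/s.

1580 rad/s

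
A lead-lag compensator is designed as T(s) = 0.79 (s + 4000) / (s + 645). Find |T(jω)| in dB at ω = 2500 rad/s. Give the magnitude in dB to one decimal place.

|j2500 + 4000| = √(2500² + 4000²) = 4717
|j2500 + 645| = √(2500² + 645²) = 2582
|T(j2500)| = 0.79 × 4717 / 2582 = 1.4433
20 log₁₀(1.4433) = 3.19 dB

3.2 dB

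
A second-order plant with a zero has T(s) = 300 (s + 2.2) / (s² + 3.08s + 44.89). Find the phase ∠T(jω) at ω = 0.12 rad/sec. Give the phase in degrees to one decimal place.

∠(j0.12 + 2.2) = arctan(0.12/2.2) = 3.12°
∠[(j0.12)² + 3.08(j0.12) + 44.89] = ∠[44.876 + j0.3696] = 0.47°
∠T(j0.12) = 3.12° − 0.47° = 2.65°

2.7°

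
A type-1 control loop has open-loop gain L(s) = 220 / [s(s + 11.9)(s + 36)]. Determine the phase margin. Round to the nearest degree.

87°

Gain crossover: |L(jω)| = 1 at ω ≈ 0.513 rad/s.
∠L(j0.513) = −90° − arctan(0.513/11.9) − arctan(0.513/36) ≈ -93.28°
PM = 180° + (-93.28°) = 86.72°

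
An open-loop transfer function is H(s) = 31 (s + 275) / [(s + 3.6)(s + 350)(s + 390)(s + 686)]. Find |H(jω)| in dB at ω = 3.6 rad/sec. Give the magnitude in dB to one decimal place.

-95.0 dB

|j3.6 + 275| = √(3.6² + 275²) = 275
|j3.6 + 3.6| = √(3.6² + 3.6²) = 5.091
|j3.6 + 350| = √(3.6² + 350²) = 350
|j3.6 + 390| = √(3.6² + 390²) = 390
|j3.6 + 686| = √(3.6² + 686²) = 686
|H(j3.6)| = 31 × 275 / (5.091 × 350 × 390 × 686) = 1.7882e-05
20 log₁₀(1.7882e-05) = -94.95 dB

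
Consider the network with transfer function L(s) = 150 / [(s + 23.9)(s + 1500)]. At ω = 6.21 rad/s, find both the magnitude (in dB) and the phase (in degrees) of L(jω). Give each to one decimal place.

|j6.21 + 23.9| = √(6.21² + 23.9²) = 24.69
|j6.21 + 1500| = √(6.21² + 1500²) = 1500
|L(j6.21)| = 150 / (24.69 × 1500) = 0.0040496
20 log₁₀(0.0040496) = -47.85 dB
∠(j6.21 + 23.9) = arctan(6.21/23.9) = 14.57°
∠(j6.21 + 1500) = arctan(6.21/1500) = 0.24°
∠L(j6.21) = − (14.57° + 0.24°) = -14.80°

|L| = -47.9 dB, ∠L = -14.8°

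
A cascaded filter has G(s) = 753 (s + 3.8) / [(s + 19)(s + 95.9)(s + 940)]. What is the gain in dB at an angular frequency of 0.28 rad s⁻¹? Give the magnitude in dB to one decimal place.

-55.5 dB

|j0.28 + 3.8| = √(0.28² + 3.8²) = 3.81
|j0.28 + 19| = √(0.28² + 19²) = 19
|j0.28 + 95.9| = √(0.28² + 95.9²) = 95.9
|j0.28 + 940| = √(0.28² + 940²) = 940
|G(j0.28)| = 753 × 3.81 / (19 × 95.9 × 940) = 0.001675
20 log₁₀(0.001675) = -55.52 dB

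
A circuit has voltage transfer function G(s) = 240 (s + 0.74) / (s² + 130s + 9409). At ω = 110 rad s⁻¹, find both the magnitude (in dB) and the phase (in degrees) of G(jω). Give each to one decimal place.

|G| = 5.2 dB, ∠G = -11.0°

|j110 + 0.74| = √(110² + 0.74²) = 110
|(j110)² + 130(j110) + 9409| = |-2691 + j14300| = 1.455e+04
|G(j110)| = 240 × 110 / 1.455e+04 = 1.8143
20 log₁₀(1.8143) = 5.17 dB
∠(j110 + 0.74) = arctan(110/0.74) = 89.61°
∠[(j110)² + 130(j110) + 9409] = ∠[-2691 + j14300] = 100.66°
∠G(j110) = 89.61° − 100.66° = -11.04°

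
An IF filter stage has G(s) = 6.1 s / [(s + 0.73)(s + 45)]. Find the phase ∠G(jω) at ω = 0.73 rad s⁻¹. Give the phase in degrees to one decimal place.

∠(j0.73) = 90.00°
∠(j0.73 + 0.73) = arctan(0.73/0.73) = 45.00°
∠(j0.73 + 45) = arctan(0.73/45) = 0.93°
∠G(j0.73) = 90.00° − (45.00° + 0.93°) = 44.07°

44.1°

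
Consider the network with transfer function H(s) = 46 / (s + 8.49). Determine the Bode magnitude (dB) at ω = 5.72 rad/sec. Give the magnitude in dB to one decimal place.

|j5.72 + 8.49| = √(5.72² + 8.49²) = 10.24
|H(j5.72)| = 46 / 10.24 = 4.4935
20 log₁₀(4.4935) = 13.05 dB

13.1 dB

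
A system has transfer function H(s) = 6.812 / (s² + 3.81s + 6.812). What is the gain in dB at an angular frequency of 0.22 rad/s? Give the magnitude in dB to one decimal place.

-0.0 dB

|(j0.22)² + 3.81(j0.22) + 6.812| = |6.7636 + j0.8382| = 6.815
|H(j0.22)| = 6.812 / 6.815 = 0.99951
20 log₁₀(0.99951) = -0.00 dB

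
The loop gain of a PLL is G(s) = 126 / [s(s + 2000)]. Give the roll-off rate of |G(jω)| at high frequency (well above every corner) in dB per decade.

With 0 zeros and 2 poles, the high-frequency asymptotic slope is 20 × (0 − 2) = -40 dB/decade.

-40 dB/decade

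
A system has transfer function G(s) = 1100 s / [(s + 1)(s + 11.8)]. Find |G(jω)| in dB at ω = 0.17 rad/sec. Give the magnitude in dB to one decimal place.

23.9 dB

|j0.17| = 0.17
|j0.17 + 1| = √(0.17² + 1²) = 1.014
|j0.17 + 11.8| = √(0.17² + 11.8²) = 11.8
|G(j0.17)| = 1100 × 0.17 / (1.014 × 11.8) = 15.622
20 log₁₀(15.622) = 23.87 dB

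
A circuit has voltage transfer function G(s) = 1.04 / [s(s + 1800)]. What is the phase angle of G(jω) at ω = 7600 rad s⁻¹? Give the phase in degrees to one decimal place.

∠(j7600 + 1800) = arctan(7600/1800) = 76.68°
∠(j7600) = 90.00°
∠G(j7600) = − (76.68° + 90.00°) = -166.68°

-166.7 deg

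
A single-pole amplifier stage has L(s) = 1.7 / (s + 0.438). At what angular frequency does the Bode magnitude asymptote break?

The single real pole at s = −0.438 gives a corner at ω = 0.438 rad/sec.

0.438 rad/sec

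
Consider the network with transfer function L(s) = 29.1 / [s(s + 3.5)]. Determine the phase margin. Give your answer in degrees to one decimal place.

35.8°

Gain crossover: |L(jω)| = 1 at ω ≈ 4.86 rad/sec.
∠L(j4.86) = −90° − arctan(4.86/3.5) ≈ -144.24°
PM = 180° + (-144.24°) = 35.76°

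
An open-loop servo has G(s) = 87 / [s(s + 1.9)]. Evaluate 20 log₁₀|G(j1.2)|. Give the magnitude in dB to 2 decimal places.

30.17 dB

|j1.2 + 1.9| = √(1.2² + 1.9²) = 2.247
|j1.2| = 1.2
|G(j1.2)| = 87 / (2.247 × 1.2) = 32.262
20 log₁₀(32.262) = 30.174 dB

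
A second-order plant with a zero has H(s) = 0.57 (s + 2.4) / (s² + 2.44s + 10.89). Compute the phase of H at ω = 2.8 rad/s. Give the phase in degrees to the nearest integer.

∠(j2.8 + 2.4) = arctan(2.8/2.4) = 49.40°
∠[(j2.8)² + 2.44(j2.8) + 10.89] = ∠[3.05 + j6.832] = 65.94°
∠H(j2.8) = 49.40° − 65.94° = -16.54°

-17 deg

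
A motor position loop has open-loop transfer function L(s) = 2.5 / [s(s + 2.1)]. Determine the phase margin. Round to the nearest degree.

63°

Gain crossover: |L(jω)| = 1 at ω ≈ 1.06 rad/sec.
∠L(j1.06) = −90° − arctan(1.06/2.1) ≈ -116.83°
PM = 180° + (-116.83°) = 63.17°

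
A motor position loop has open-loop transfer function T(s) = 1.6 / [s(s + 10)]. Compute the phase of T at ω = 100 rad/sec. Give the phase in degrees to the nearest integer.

∠(j100 + 10) = arctan(100/10) = 84.29°
∠(j100) = 90.00°
∠T(j100) = − (84.29° + 90.00°) = -174.29°

-174°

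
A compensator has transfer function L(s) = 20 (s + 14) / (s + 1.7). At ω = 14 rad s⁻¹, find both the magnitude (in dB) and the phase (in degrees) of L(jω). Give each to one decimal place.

|j14 + 14| = √(14² + 14²) = 19.8
|j14 + 1.7| = √(14² + 1.7²) = 14.1
|L(j14)| = 20 × 19.8 / 14.1 = 28.078
20 log₁₀(28.078) = 28.97 dB
∠(j14 + 14) = arctan(14/14) = 45.00°
∠(j14 + 1.7) = arctan(14/1.7) = 83.08°
∠L(j14) = 45.00° − 83.08° = -38.08°

|L| = 29.0 dB, ∠L = -38.1°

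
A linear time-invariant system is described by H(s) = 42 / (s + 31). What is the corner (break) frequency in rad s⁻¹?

The single real pole at s = −31 gives a corner at ω = 31 rad s⁻¹.

31 rad s⁻¹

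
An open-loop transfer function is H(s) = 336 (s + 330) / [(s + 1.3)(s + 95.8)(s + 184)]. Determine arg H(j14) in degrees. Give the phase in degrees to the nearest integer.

-95°

∠(j14 + 330) = arctan(14/330) = 2.43°
∠(j14 + 1.3) = arctan(14/1.3) = 84.69°
∠(j14 + 95.8) = arctan(14/95.8) = 8.31°
∠(j14 + 184) = arctan(14/184) = 4.35°
∠H(j14) = 2.43° − (84.69° + 8.31° + 4.35°) = -94.93°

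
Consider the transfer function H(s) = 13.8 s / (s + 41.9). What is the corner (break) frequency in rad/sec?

41.9 rad/sec

The single real pole at s = −41.9 gives a corner at ω = 41.9 rad/sec.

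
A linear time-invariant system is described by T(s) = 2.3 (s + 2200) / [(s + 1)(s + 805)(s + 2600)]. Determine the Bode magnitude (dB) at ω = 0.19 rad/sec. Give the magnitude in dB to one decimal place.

|j0.19 + 2200| = √(0.19² + 2200²) = 2200
|j0.19 + 1| = √(0.19² + 1²) = 1.018
|j0.19 + 805| = √(0.19² + 805²) = 805
|j0.19 + 2600| = √(0.19² + 2600²) = 2600
|T(j0.19)| = 2.3 × 2200 / (1.018 × 805 × 2600) = 0.0023751
20 log₁₀(0.0023751) = -52.49 dB

-52.5 dB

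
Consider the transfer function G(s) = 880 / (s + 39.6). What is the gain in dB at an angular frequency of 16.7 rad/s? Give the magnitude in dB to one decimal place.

26.2 dB

|j16.7 + 39.6| = √(16.7² + 39.6²) = 42.98
|G(j16.7)| = 880 / 42.98 = 20.476
20 log₁₀(20.476) = 26.22 dB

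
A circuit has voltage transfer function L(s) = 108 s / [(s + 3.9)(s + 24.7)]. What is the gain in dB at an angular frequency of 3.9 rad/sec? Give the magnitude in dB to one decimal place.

9.7 dB

|j3.9| = 3.9
|j3.9 + 3.9| = √(3.9² + 3.9²) = 5.515
|j3.9 + 24.7| = √(3.9² + 24.7²) = 25.01
|L(j3.9)| = 108 × 3.9 / (5.515 × 25.01) = 3.054
20 log₁₀(3.054) = 9.70 dB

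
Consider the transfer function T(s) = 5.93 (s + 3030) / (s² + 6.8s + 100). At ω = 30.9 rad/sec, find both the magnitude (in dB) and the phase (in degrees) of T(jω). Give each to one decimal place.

|T| = 26.2 dB, ∠T = -165.6°

|j30.9 + 3030| = √(30.9² + 3030²) = 3030
|(j30.9)² + 6.8(j30.9) + 100| = |-854.81 + j210.12| = 880.3
|T(j30.9)| = 5.93 × 3030 / 880.3 = 20.413
20 log₁₀(20.413) = 26.20 dB
∠(j30.9 + 3030) = arctan(30.9/3030) = 0.58°
∠[(j30.9)² + 6.8(j30.9) + 100] = ∠[-854.81 + j210.12] = 166.19°
∠T(j30.9) = 0.58° − 166.19° = -165.61°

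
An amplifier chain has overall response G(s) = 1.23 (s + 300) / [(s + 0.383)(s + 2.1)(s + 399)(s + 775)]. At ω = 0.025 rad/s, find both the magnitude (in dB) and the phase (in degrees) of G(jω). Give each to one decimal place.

|j0.025 + 300| = √(0.025² + 300²) = 300
|j0.025 + 0.383| = √(0.025² + 0.383²) = 0.3838
|j0.025 + 2.1| = √(0.025² + 2.1²) = 2.1
|j0.025 + 399| = √(0.025² + 399²) = 399
|j0.025 + 775| = √(0.025² + 775²) = 775
|G(j0.025)| = 1.23 × 300 / (0.3838 × 2.1 × 399 × 775) = 0.0014804
20 log₁₀(0.0014804) = -56.59 dB
∠(j0.025 + 300) = arctan(0.025/300) = 0.00°
∠(j0.025 + 0.383) = arctan(0.025/0.383) = 3.73°
∠(j0.025 + 2.1) = arctan(0.025/2.1) = 0.68°
∠(j0.025 + 399) = arctan(0.025/399) = 0.00°
∠(j0.025 + 775) = arctan(0.025/775) = 0.00°
∠G(j0.025) = 0.00° − (3.73° + 0.68° + 0.00° + 0.00°) = -4.42°

|G| = -56.6 dB, ∠G = -4.4°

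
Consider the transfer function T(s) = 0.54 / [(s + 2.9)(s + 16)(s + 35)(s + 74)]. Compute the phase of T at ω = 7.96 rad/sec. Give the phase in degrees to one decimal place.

∠(j7.96 + 2.9) = arctan(7.96/2.9) = 69.98°
∠(j7.96 + 16) = arctan(7.96/16) = 26.45°
∠(j7.96 + 35) = arctan(7.96/35) = 12.81°
∠(j7.96 + 74) = arctan(7.96/74) = 6.14°
∠T(j7.96) = − (69.98° + 26.45° + 12.81° + 6.14°) = -115.38°

-115.4°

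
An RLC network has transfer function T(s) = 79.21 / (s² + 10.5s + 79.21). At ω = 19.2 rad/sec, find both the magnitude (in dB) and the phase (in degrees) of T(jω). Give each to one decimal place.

|T| = -13.0 dB, ∠T = -145.1°

|(j19.2)² + 10.5(j19.2) + 79.21| = |-289.43 + j201.6| = 352.7
|T(j19.2)| = 79.21 / 352.7 = 0.22457
20 log₁₀(0.22457) = -12.97 dB
∠[(j19.2)² + 10.5(j19.2) + 79.21] = ∠[-289.43 + j201.6] = 145.14°
∠T(j19.2) = −145.14° = -145.14°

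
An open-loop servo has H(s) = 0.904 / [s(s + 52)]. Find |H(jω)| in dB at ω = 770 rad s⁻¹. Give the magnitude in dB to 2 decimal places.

-116.36 dB

|j770 + 52| = √(770² + 52²) = 771.8
|j770| = 770
|H(j770)| = 0.904 / (771.8 × 770) = 1.5212e-06
20 log₁₀(1.5212e-06) = -116.356 dB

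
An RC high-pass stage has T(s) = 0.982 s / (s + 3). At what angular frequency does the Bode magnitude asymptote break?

The single real pole at s = −3 gives a corner at ω = 3 rad/s.

3 rad/s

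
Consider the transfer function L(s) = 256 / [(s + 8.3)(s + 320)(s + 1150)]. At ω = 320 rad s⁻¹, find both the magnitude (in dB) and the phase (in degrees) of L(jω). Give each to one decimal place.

|L| = -116.6 dB, ∠L = -149.1 deg

|j320 + 8.3| = √(320² + 8.3²) = 320.1
|j320 + 320| = √(320² + 320²) = 452.5
|j320 + 1150| = √(320² + 1150²) = 1194
|L(j320)| = 256 / (320.1 × 452.5 × 1194) = 1.4804e-06
20 log₁₀(1.4804e-06) = -116.59 dB
∠(j320 + 8.3) = arctan(320/8.3) = 88.51°
∠(j320 + 320) = arctan(320/320) = 45.00°
∠(j320 + 1150) = arctan(320/1150) = 15.55°
∠L(j320) = − (88.51° + 45.00° + 15.55°) = -149.06°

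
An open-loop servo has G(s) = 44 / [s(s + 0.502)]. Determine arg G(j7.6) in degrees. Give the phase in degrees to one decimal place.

-176.2°

∠(j7.6 + 0.502) = arctan(7.6/0.502) = 86.22°
∠(j7.6) = 90.00°
∠G(j7.6) = − (86.22° + 90.00°) = -176.22°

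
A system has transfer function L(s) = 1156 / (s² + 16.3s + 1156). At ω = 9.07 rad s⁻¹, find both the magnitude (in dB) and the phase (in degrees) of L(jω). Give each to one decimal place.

|(j9.07)² + 16.3(j9.07) + 1156| = |1073.7 + j147.84| = 1084
|L(j9.07)| = 1156 / 1084 = 1.0666
20 log₁₀(1.0666) = 0.56 dB
∠[(j9.07)² + 16.3(j9.07) + 1156] = ∠[1073.7 + j147.84] = 7.84°
∠L(j9.07) = −7.84° = -7.84°

|L| = 0.6 dB, ∠L = -7.8 deg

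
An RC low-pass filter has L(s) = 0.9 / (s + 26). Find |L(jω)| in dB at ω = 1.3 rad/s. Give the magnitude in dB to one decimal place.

-29.2 dB

|j1.3 + 26| = √(1.3² + 26²) = 26.03
|L(j1.3)| = 0.9 / 26.03 = 0.034572
20 log₁₀(0.034572) = -29.23 dB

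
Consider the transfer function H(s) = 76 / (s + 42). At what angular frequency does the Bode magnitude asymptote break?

The single real pole at s = −42 gives a corner at ω = 42 rad s⁻¹.

42 rad s⁻¹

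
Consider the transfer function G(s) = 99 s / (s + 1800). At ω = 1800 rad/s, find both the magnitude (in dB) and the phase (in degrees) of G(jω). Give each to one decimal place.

|j1800| = 1800
|j1800 + 1800| = √(1800² + 1800²) = 2546
|G(j1800)| = 99 × 1800 / 2546 = 70.004
20 log₁₀(70.004) = 36.90 dB
∠(j1800) = 90.00°
∠(j1800 + 1800) = arctan(1800/1800) = 45.00°
∠G(j1800) = 90.00° − 45.00° = 45.00°

|G| = 36.9 dB, ∠G = 45.0°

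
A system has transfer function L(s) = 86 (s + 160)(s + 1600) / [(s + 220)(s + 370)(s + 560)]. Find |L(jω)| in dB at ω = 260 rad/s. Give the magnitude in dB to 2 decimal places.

-6.98 dB

|j260 + 160| = √(260² + 160²) = 305.3
|j260 + 1600| = √(260² + 1600²) = 1621
|j260 + 220| = √(260² + 220²) = 340.6
|j260 + 370| = √(260² + 370²) = 452.2
|j260 + 560| = √(260² + 560²) = 617.4
|L(j260)| = 86 × 305.3 × 1621 / (340.6 × 452.2 × 617.4) = 0.44754
20 log₁₀(0.44754) = -6.983 dB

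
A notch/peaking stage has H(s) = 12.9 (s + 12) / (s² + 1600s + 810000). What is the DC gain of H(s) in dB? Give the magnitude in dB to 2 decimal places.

-74.37 dB

H(0) = 12.9 × 12 / 810000 = 0.00019111
20 log₁₀(0.00019111) = -74.374 dB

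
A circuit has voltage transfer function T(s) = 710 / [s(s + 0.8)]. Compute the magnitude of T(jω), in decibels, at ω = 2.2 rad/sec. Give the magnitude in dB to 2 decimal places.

42.79 dB

|j2.2 + 0.8| = √(2.2² + 0.8²) = 2.341
|j2.2| = 2.2
|T(j2.2)| = 710 / (2.341 × 2.2) = 137.86
20 log₁₀(137.86) = 42.789 dB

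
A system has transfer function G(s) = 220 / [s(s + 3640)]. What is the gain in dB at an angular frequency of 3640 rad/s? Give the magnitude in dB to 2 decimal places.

-98.61 dB

|j3640 + 3640| = √(3640² + 3640²) = 5148
|j3640| = 3640
|G(j3640)| = 220 / (5148 × 3640) = 1.1741e-05
20 log₁₀(1.1741e-05) = -98.606 dB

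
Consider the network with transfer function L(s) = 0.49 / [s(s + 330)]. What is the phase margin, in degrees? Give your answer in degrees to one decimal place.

90.0°

Gain crossover: |L(jω)| = 1 at ω ≈ 0.00148 rad s⁻¹.
∠L(j0.00148) = −90° − arctan(0.00148/330) ≈ -90.00°
PM = 180° + (-90.00°) = 90.00°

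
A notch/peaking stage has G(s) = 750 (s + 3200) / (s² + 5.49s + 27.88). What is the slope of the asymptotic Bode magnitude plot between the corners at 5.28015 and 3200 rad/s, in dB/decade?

-40 dB/decade

In this band the factors already past their corner are: complex pole pair at ωₙ ≈ 5.28; net slope = -40 dB/decade.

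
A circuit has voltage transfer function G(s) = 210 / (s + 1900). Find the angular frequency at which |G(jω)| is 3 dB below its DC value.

1900 rad/s

For a single-pole low-pass, the −3 dB point is at the pole: ω = 1900 rad/s.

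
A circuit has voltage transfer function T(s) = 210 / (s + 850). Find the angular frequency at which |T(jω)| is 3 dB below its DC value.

850 rad/s

For a single-pole low-pass, the −3 dB point is at the pole: ω = 850 rad/s.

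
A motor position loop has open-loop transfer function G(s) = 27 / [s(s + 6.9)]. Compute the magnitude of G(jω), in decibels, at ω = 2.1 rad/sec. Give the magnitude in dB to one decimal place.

|j2.1 + 6.9| = √(2.1² + 6.9²) = 7.212
|j2.1| = 2.1
|G(j2.1)| = 27 / (7.212 × 2.1) = 1.7826
20 log₁₀(1.7826) = 5.02 dB

5.0 dB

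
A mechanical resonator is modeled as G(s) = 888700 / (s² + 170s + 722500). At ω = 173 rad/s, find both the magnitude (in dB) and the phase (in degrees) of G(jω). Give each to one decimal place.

|(j173)² + 170(j173) + 722500| = |6.9257e+05 + j29410| = 6.932e+05
|G(j173)| = 888700 / 6.932e+05 = 1.282
20 log₁₀(1.282) = 2.16 dB
∠[(j173)² + 170(j173) + 722500] = ∠[6.9257e+05 + j29410] = 2.43°
∠G(j173) = −2.43° = -2.43°

|G| = 2.2 dB, ∠G = -2.4°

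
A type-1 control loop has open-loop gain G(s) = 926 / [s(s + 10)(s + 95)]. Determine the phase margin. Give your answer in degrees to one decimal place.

Gain crossover: |G(jω)| = 1 at ω ≈ 0.97 rad s⁻¹.
∠G(j0.97) = −90° − arctan(0.97/10) − arctan(0.97/95) ≈ -96.13°
PM = 180° + (-96.13°) = 83.87°

83.9°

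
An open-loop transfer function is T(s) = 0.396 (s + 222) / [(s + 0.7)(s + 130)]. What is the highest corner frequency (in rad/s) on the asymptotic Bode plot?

222 rad/s

Break frequencies occur at each pole and zero magnitude: 0.7 rad/s, 130 rad/s, 222 rad/s.
The highest is 222 rad/s.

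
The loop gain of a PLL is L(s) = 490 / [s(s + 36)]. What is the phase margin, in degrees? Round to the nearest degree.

70°

Gain crossover: |L(jω)| = 1 at ω ≈ 12.8 rad s⁻¹.
∠L(j12.8) = −90° − arctan(12.8/36) ≈ -109.60°
PM = 180° + (-109.60°) = 70.40°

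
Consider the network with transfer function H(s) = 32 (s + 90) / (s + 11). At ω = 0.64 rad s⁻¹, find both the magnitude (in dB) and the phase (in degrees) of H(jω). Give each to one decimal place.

|H| = 48.3 dB, ∠H = -2.9°

|j0.64 + 90| = √(0.64² + 90²) = 90
|j0.64 + 11| = √(0.64² + 11²) = 11.02
|H(j0.64)| = 32 × 90 / 11.02 = 261.38
20 log₁₀(261.38) = 48.35 dB
∠(j0.64 + 90) = arctan(0.64/90) = 0.41°
∠(j0.64 + 11) = arctan(0.64/11) = 3.33°
∠H(j0.64) = 0.41° − 3.33° = -2.92°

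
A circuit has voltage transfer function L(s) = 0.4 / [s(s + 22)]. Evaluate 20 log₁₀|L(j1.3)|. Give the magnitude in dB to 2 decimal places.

|j1.3 + 22| = √(1.3² + 22²) = 22.04
|j1.3| = 1.3
|L(j1.3)| = 0.4 / (22.04 × 1.3) = 0.013962
20 log₁₀(0.013962) = -37.101 dB

-37.10 dB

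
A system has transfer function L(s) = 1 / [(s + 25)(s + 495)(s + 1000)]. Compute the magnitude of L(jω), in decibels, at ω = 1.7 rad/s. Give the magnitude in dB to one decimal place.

-141.9 dB

|j1.7 + 25| = √(1.7² + 25²) = 25.06
|j1.7 + 495| = √(1.7² + 495²) = 495
|j1.7 + 1000| = √(1.7² + 1000²) = 1000
|L(j1.7)| = 1 / (25.06 × 495 × 1000) = 8.0621e-08
20 log₁₀(8.0621e-08) = -141.87 dB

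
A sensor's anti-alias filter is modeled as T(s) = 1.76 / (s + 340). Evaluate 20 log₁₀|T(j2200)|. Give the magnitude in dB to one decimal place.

-62.0 dB

|j2200 + 340| = √(2200² + 340²) = 2226
|T(j2200)| = 1.76 / 2226 = 0.00079061
20 log₁₀(0.00079061) = -62.04 dB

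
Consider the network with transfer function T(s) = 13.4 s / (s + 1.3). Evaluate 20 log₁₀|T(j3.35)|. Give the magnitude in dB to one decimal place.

21.9 dB

|j3.35| = 3.35
|j3.35 + 1.3| = √(3.35² + 1.3²) = 3.593
|T(j3.35)| = 13.4 × 3.35 / 3.593 = 12.492
20 log₁₀(12.492) = 21.93 dB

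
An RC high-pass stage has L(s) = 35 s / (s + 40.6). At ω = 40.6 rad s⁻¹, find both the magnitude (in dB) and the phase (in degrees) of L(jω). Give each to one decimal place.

|j40.6| = 40.6
|j40.6 + 40.6| = √(40.6² + 40.6²) = 57.42
|L(j40.6)| = 35 × 40.6 / 57.42 = 24.749
20 log₁₀(24.749) = 27.87 dB
∠(j40.6) = 90.00°
∠(j40.6 + 40.6) = arctan(40.6/40.6) = 45.00°
∠L(j40.6) = 90.00° − 45.00° = 45.00°

|L| = 27.9 dB, ∠L = 45.0°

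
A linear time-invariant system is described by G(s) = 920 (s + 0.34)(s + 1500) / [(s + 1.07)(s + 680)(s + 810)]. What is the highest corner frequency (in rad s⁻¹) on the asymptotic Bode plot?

Break frequencies occur at each pole and zero magnitude: 0.34 rad s⁻¹, 1.07 rad s⁻¹, 680 rad s⁻¹, 810 rad s⁻¹, 1500 rad s⁻¹.
The highest is 1500 rad s⁻¹.

1500 rad s⁻¹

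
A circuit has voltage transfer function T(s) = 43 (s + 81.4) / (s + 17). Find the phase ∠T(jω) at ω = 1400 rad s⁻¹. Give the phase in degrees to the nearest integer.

-3°

∠(j1400 + 81.4) = arctan(1400/81.4) = 86.67°
∠(j1400 + 17) = arctan(1400/17) = 89.30°
∠T(j1400) = 86.67° − 89.30° = -2.63°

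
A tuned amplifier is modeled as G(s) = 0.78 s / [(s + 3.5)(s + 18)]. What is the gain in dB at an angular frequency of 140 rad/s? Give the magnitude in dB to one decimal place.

|j140| = 140
|j140 + 3.5| = √(140² + 3.5²) = 140
|j140 + 18| = √(140² + 18²) = 141.2
|G(j140)| = 0.78 × 140 / (140 × 141.2) = 0.0055242
20 log₁₀(0.0055242) = -45.15 dB

-45.2 dB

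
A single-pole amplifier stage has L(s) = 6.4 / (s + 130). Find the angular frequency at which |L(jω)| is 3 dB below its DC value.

For a single-pole low-pass, the −3 dB point is at the pole: ω = 130 rad/s.

130 rad/s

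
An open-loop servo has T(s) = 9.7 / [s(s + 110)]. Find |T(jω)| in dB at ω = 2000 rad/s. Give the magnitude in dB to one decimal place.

|j2000 + 110| = √(2000² + 110²) = 2003
|j2000| = 2000
|T(j2000)| = 9.7 / (2003 × 2000) = 2.4213e-06
20 log₁₀(2.4213e-06) = -112.32 dB

-112.3 dB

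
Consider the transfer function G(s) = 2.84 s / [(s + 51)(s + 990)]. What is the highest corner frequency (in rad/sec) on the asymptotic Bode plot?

Break frequencies occur at each pole and zero magnitude: 51 rad/sec, 990 rad/sec.
The highest is 990 rad/sec.

990 rad/sec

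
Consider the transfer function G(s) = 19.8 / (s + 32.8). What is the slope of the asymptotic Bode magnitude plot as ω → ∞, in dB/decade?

With 0 zeros and 1 pole, the high-frequency asymptotic slope is 20 × (0 − 1) = -20 dB/decade.

-20 dB/decade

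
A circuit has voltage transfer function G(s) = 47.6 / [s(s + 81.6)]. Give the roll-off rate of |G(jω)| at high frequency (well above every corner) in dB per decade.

-40 dB/decade

With 0 zeros and 2 poles, the high-frequency asymptotic slope is 20 × (0 − 2) = -40 dB/decade.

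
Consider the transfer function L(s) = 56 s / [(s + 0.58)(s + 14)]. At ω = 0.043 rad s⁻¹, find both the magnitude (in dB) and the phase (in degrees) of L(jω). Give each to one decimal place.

|L| = -10.6 dB, ∠L = 85.6°

|j0.043| = 0.043
|j0.043 + 0.58| = √(0.043² + 0.58²) = 0.5816
|j0.043 + 14| = √(0.043² + 14²) = 14
|L(j0.043)| = 56 × 0.043 / (0.5816 × 14) = 0.29574
20 log₁₀(0.29574) = -10.58 dB
∠(j0.043) = 90.00°
∠(j0.043 + 0.58) = arctan(0.043/0.58) = 4.24°
∠(j0.043 + 14) = arctan(0.043/14) = 0.18°
∠L(j0.043) = 90.00° − (4.24° + 0.18°) = 85.58°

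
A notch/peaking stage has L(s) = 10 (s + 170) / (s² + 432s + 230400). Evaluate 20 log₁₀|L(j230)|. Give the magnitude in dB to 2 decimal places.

|j230 + 170| = √(230² + 170²) = 286
|(j230)² + 432(j230) + 230400| = |1.775e+05 + j99360| = 2.034e+05
|L(j230)| = 10 × 286 / 2.034e+05 = 0.01406
20 log₁₀(0.01406) = -37.040 dB

-37.04 dB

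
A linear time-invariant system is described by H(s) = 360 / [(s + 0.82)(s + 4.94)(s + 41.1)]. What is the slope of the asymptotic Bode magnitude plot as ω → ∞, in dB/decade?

With 0 zeros and 3 poles, the high-frequency asymptotic slope is 20 × (0 − 3) = -60 dB/decade.

-60 dB/decade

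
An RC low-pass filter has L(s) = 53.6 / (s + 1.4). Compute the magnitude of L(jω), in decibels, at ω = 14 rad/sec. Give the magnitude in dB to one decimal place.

|j14 + 1.4| = √(14² + 1.4²) = 14.07
|L(j14)| = 53.6 / 14.07 = 3.8096
20 log₁₀(3.8096) = 11.62 dB

11.6 dB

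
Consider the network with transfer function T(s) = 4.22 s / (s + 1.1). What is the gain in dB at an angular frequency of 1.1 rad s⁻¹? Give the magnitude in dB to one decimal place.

9.5 dB

|j1.1| = 1.1
|j1.1 + 1.1| = √(1.1² + 1.1²) = 1.556
|T(j1.1)| = 4.22 × 1.1 / 1.556 = 2.984
20 log₁₀(2.984) = 9.50 dB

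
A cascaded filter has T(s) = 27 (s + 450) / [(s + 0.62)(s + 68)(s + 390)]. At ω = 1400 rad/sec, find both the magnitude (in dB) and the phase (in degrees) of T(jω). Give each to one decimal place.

|j1400 + 450| = √(1400² + 450²) = 1471
|j1400 + 0.62| = √(1400² + 0.62²) = 1400
|j1400 + 68| = √(1400² + 68²) = 1402
|j1400 + 390| = √(1400² + 390²) = 1453
|T(j1400)| = 27 × 1471 / (1400 × 1402 × 1453) = 1.3922e-05
20 log₁₀(1.3922e-05) = -97.13 dB
∠(j1400 + 450) = arctan(1400/450) = 72.18°
∠(j1400 + 0.62) = arctan(1400/0.62) = 89.97°
∠(j1400 + 68) = arctan(1400/68) = 87.22°
∠(j1400 + 390) = arctan(1400/390) = 74.43°
∠T(j1400) = 72.18° − (89.97° + 87.22° + 74.43°) = -179.45°

|T| = -97.1 dB, ∠T = -179.4°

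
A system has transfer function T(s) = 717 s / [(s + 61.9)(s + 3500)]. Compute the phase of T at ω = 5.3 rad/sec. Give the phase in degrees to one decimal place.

∠(j5.3) = 90.00°
∠(j5.3 + 61.9) = arctan(5.3/61.9) = 4.89°
∠(j5.3 + 3500) = arctan(5.3/3500) = 0.09°
∠T(j5.3) = 90.00° − (4.89° + 0.09°) = 85.02°

85.0°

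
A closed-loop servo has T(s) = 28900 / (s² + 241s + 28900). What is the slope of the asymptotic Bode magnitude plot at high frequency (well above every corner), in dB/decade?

-40 dB/decade

With 0 zeros and 2 poles, the high-frequency asymptotic slope is 20 × (0 − 2) = -40 dB/decade.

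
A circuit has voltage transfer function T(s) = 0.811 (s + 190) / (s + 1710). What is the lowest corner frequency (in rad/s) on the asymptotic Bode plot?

190 rad/s

Break frequencies occur at each pole and zero magnitude: 190 rad/s, 1710 rad/s.
The lowest is 190 rad/s.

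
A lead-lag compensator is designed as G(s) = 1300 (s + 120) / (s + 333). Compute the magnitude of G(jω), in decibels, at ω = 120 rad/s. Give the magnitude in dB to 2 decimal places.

|j120 + 120| = √(120² + 120²) = 169.7
|j120 + 333| = √(120² + 333²) = 354
|G(j120)| = 1300 × 169.7 / 354 = 623.28
20 log₁₀(623.28) = 55.894 dB

55.89 dB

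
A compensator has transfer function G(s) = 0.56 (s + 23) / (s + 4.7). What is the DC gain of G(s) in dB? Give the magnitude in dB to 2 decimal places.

G(0) = 0.56 × 23 / 4.7 = 2.7404
20 log₁₀(2.7404) = 8.756 dB

8.76 dB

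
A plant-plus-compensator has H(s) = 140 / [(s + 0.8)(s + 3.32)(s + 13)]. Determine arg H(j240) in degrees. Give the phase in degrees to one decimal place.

-265.9°

∠(j240 + 0.8) = arctan(240/0.8) = 89.81°
∠(j240 + 3.32) = arctan(240/3.32) = 89.21°
∠(j240 + 13) = arctan(240/13) = 86.90°
∠H(j240) = − (89.81° + 89.21° + 86.90°) = -265.92°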